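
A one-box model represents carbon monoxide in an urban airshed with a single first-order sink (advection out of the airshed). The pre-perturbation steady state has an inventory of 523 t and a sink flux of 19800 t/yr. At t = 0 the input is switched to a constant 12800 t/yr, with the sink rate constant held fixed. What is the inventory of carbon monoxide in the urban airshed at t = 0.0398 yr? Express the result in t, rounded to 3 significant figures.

379 t

Residence time τ = M₀/F₀ = 0.02641 yr. The eventual steady state is M_∞ = M₀·(F₁/F₀) = 523 × 12800/19800 = 338.10 t.
The anomaly ΔM(t) = M(t) − M_∞ decays as ΔM₀·e^(−t/τ) with ΔM₀ = 523 − 338.10 = 184.9 t.
At t = 0.0398 yr, e^(−t/τ) = e^(−1.507) = 0.2216, so ΔM = 40.98 t and M = 338.10 + 40.98 = 379.08 t.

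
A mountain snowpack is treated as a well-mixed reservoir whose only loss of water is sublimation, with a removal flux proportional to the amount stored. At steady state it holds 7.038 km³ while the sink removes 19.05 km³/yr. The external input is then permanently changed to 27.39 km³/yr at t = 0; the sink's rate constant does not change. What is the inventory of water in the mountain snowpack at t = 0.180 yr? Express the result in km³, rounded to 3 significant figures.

The sink rate constant is k = F₀/M₀ = 19.05/7.038 = 2.707 yr⁻¹.
Solving dM/dt = F₁ − kM with M(0) = M₀ gives M(t) = F₁/k + (M₀ − F₁/k)·e^(−kt).
F₁/k = 27.39/2.707 = 10.119 km³; kt = 2.707 × 0.180 = 0.4872, e^(−kt) = 0.6143.
M(0.180) = 10.119 + (7.038 − 10.119) × 0.6143 = 10.119 − 1.893 = 8.2263 km³.

8.23 km³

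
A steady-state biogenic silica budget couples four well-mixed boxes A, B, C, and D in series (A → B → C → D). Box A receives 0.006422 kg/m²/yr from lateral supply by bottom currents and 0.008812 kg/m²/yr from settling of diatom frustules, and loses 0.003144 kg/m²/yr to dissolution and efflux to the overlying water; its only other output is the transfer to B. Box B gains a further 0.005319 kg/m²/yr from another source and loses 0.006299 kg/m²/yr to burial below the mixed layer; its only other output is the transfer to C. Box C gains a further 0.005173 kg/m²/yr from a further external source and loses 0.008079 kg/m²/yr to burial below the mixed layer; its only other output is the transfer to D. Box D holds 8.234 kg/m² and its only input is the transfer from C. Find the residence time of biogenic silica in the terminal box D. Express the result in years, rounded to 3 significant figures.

Box A: F(A→B) = (0.006422 + 0.008812) − 0.003144 = 0.012090 kg/m²/yr.
Box B: F(B→C) = (0.012090 + 0.005319) − 0.006299 = 0.011110 kg/m²/yr.
Box C: F(C→D) = (0.011110 + 0.005173) − 0.008079 = 0.0082040 kg/m²/yr.
Box D throughput = its input = 0.0082040 kg/m²/yr; τ = 8.234 / 0.0082040 = 1004 yr.

1000 yr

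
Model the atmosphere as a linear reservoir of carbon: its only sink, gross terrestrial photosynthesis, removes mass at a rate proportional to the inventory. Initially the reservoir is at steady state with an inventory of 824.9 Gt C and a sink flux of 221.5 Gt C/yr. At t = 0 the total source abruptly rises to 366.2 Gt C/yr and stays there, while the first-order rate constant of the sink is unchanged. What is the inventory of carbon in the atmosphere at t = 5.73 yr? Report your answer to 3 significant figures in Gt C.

τ = M₀/F₀ = 824.9/221.5 = 3.724 yr; rate constant k = 1/τ.
New steady state M_∞ = F₁/k = F₁·τ = 366.2 × 3.724 = 1363.8 Gt C.
M(t) = M_∞ + (M₀ − M_∞)·e^(−t/τ); t/τ = 5.73/3.724 = 1.539, so e^(−t/τ) = 0.2147.
M(t) = 1363.8 − 538.9 × 0.2147 = 1248.1 Gt C.

1250 Gt C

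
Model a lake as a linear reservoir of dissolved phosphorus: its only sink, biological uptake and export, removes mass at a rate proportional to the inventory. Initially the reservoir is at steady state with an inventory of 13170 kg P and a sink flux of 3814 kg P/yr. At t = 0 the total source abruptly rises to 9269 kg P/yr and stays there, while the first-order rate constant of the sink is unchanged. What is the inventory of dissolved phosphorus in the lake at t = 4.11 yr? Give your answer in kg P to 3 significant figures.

Residence time τ = M₀/F₀ = 3.453 yr. The eventual steady state is M_∞ = M₀·(F₁/F₀) = 13170 × 9269/3814 = 32006 kg P.
The anomaly ΔM(t) = M(t) − M_∞ decays as ΔM₀·e^(−t/τ) with ΔM₀ = 13170 − 32006 = −18840 kg P.
At t = 4.11 yr, e^(−t/τ) = e^(−1.190) = 0.3041, so ΔM = −5729 kg P and M = 32006 − 5729 = 26277 kg P.

26300 kg P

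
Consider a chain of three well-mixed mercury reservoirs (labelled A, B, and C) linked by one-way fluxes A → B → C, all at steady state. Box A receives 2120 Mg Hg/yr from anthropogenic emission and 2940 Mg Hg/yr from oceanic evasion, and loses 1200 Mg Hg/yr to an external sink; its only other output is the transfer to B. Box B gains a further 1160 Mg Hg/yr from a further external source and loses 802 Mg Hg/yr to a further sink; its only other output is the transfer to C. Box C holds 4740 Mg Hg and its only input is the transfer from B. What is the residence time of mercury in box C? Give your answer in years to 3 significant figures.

Box A: F(A→B) = (2120 + 2940) − 1200 = 3860.0 Mg Hg/yr.
Box B: F(B→C) = (3860.0 + 1160) − 802 = 4218.0 Mg Hg/yr.
Box C throughput = its input = 4218.0 Mg Hg/yr; τ = 4740 / 4218.0 = 1.124 yr.

1.12 yr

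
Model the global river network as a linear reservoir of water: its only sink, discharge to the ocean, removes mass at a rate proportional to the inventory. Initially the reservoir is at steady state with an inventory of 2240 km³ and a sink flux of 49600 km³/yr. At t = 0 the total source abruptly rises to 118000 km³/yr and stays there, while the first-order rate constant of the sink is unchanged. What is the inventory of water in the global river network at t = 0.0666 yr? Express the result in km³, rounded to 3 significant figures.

4620 km³

The sink rate constant is k = F₀/M₀ = 49600/2240 = 22.14 yr⁻¹.
Solving dM/dt = F₁ − kM with M(0) = M₀ gives M(t) = F₁/k + (M₀ − F₁/k)·e^(−kt).
F₁/k = 118000/22.14 = 5329.0 km³; kt = 22.14 × 0.0666 = 1.475, e^(−kt) = 0.2288.
M(0.0666) = 5329.0 + (2240 − 5329.0) × 0.2288 = 5329.0 − 706.9 = 4622.1 km³.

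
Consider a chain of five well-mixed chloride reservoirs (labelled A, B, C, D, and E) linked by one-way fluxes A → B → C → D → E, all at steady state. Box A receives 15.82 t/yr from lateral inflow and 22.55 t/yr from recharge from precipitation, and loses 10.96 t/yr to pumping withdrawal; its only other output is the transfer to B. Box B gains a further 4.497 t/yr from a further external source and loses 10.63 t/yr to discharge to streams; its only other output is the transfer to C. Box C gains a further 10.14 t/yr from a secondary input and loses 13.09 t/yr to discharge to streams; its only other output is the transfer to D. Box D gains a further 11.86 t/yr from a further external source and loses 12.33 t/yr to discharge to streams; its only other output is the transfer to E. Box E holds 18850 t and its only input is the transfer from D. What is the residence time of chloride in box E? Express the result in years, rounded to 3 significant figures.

1060 yr

Box A: F(A→B) = (15.82 + 22.55) − 10.96 = 27.410 t/yr.
Box B: F(B→C) = (27.410 + 4.497) − 10.63 = 21.277 t/yr.
Box C: F(C→D) = (21.277 + 10.14) − 13.09 = 18.327 t/yr.
Box D: F(D→E) = (18.327 + 11.86) − 12.33 = 17.857 t/yr.
Box E throughput = its input = 17.857 t/yr; τ = 18850 / 17.857 = 1056 yr.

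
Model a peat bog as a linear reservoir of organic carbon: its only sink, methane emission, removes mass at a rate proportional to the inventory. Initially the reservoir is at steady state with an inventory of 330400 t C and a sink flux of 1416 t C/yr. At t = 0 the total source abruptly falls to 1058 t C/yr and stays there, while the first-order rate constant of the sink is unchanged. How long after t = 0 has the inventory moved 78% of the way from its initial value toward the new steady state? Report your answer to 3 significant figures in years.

τ = M₀/F₀ = 330400/1416 = 233.3 yr.
The remaining gap fraction is e^(−t/τ); 78% covered ⇒ e^(−t/τ) = 0.220.
t = −τ ln(0.220) = 233.3 × 1.514 = 353.3 yr.

353 yr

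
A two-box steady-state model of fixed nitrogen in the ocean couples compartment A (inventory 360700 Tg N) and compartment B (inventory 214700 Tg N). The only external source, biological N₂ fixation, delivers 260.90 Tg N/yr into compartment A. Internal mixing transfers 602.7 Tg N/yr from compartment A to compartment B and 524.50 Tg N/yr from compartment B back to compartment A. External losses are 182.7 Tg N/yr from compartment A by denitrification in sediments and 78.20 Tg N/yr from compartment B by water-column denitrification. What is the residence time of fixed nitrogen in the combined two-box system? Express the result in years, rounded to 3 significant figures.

2210 yr

For the system as a whole, the A↔B exchange is internal and contributes nothing to the throughput; only the external sinks remove mass.
M_total = 360700 + 214700 = 575400 Tg N.
ΣF_external_out = 182.7 + 78.20 = 260.90 Tg N/yr.
τ = M_total / ΣF_ext = 575400 / 260.90 = 2205 yr.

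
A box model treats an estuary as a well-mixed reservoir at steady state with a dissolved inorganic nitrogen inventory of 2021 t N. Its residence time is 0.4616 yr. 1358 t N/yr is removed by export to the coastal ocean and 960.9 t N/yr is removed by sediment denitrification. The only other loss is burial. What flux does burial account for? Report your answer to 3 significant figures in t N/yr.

Total removal F = M/τ = 2021 / 0.4616 = 4378 t N/yr.
Burial = F − (1358 + 960.9) = 4378 − 2319 = 2059 t N/yr.

2060 t N/yr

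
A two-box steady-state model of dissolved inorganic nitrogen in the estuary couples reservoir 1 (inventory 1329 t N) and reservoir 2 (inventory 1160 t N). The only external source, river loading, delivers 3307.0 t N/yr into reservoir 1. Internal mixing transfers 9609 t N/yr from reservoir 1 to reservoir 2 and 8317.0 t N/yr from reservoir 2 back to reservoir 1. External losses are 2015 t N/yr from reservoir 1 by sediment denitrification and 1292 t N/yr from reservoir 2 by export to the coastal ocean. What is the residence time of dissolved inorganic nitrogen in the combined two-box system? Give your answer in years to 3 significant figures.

For the system as a whole, the A↔B exchange is internal and contributes nothing to the throughput; only the external sinks remove mass.
M_total = 1329 + 1160 = 2489.0 t N.
ΣF_external_out = 2015 + 1292 = 3307.0 t N/yr.
τ = M_total / ΣF_ext = 2489.0 / 3307.0 = 0.7526 yr.

0.753 yr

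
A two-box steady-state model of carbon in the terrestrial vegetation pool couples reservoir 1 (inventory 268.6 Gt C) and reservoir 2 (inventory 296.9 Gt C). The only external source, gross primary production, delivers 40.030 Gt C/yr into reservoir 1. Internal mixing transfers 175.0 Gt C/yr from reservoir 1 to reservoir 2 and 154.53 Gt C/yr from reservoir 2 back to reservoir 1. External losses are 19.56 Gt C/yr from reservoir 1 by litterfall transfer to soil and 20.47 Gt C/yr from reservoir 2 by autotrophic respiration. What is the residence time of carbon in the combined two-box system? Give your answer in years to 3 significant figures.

14.1 yr

Residence time in the combined system uses the total inventory and the total *external* removal — internal exchanges between the two boxes cancel.
M_total = 268.6 + 296.9 = 565.50 Gt C.
ΣF_external_out = 19.56 + 20.47 = 40.030 Gt C/yr.
τ = M_total / ΣF_ext = 565.50 / 40.030 = 14.13 yr.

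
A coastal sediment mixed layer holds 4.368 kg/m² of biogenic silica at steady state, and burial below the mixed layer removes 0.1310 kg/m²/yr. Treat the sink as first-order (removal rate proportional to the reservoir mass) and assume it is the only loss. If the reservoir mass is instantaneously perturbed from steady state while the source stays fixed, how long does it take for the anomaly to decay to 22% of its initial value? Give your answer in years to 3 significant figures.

50.5 yr

For a linear reservoir the anomaly decays as exp(−t/τ) with τ = M/F = 4.368/0.1310 = 33.34 yr.
exp(−t/τ) = 0.22 ⇒ t = −τ ln(0.22) = 33.34 × 1.514 = 50.49 yr.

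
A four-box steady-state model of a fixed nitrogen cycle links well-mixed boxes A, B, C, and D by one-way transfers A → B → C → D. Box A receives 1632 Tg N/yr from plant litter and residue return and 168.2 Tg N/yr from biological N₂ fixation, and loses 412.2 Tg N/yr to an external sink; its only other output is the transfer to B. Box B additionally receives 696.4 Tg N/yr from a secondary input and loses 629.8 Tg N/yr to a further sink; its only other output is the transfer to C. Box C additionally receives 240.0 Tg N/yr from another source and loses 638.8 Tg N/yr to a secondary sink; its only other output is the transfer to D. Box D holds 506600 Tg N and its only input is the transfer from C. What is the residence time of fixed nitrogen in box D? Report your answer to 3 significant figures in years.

Box A: F(A→B) = (1632 + 168.2) − 412.2 = 1388.0 Tg N/yr.
Box B: F(B→C) = (1388.0 + 696.4) − 629.8 = 1454.6 Tg N/yr.
Box C: F(C→D) = (1454.6 + 240.0) − 638.8 = 1055.8 Tg N/yr.
Box D throughput = its input = 1055.8 Tg N/yr; τ = 506600 / 1055.8 = 479.8 yr.

480 yr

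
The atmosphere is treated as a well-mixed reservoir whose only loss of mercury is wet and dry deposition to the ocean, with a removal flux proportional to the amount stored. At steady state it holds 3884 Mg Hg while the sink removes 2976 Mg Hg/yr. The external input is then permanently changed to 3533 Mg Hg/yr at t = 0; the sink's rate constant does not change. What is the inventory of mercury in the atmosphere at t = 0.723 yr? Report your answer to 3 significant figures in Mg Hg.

4190 Mg Hg

τ = M₀/F₀ = 3884/2976 = 1.305 yr; rate constant k = 1/τ.
New steady state M_∞ = F₁/k = F₁·τ = 3533 × 1.305 = 4610.9 Mg Hg.
M(t) = M_∞ + (M₀ − M_∞)·e^(−t/τ); t/τ = 0.723/1.305 = 0.5540, so e^(−t/τ) = 0.5747.
M(t) = 4610.9 − 726.9 × 0.5747 = 4193.2 Mg Hg.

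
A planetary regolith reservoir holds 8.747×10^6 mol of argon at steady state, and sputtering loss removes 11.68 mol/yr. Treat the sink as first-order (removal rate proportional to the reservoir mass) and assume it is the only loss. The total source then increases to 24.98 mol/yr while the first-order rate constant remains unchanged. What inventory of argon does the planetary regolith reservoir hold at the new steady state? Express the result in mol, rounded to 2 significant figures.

Rate constant k = F/M = 11.68 / 8.747×10^6 = 1.335×10^-6 yr⁻¹.
At the new steady state, source = k·M_new ⇒ M_new = 24.98 / 1.335×10^-6 = 1.871×10^7 mol.
(Equivalently M_new = M × F_new/F_old = 8.747×10^6 × 24.98/11.68.)

1.9×10^7 mol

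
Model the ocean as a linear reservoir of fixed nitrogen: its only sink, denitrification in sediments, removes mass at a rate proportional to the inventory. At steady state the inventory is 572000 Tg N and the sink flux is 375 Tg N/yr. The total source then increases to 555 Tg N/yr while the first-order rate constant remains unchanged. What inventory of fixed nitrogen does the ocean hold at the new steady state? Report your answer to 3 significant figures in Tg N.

847000 Tg N

Rate constant k = F/M = 375 / 572000 = 0.0006556 yr⁻¹.
At the new steady state, source = k·M_new ⇒ M_new = 555 / 0.0006556 = 846600 Tg N.
(Equivalently M_new = M × F_new/F_old = 572000 × 555/375.)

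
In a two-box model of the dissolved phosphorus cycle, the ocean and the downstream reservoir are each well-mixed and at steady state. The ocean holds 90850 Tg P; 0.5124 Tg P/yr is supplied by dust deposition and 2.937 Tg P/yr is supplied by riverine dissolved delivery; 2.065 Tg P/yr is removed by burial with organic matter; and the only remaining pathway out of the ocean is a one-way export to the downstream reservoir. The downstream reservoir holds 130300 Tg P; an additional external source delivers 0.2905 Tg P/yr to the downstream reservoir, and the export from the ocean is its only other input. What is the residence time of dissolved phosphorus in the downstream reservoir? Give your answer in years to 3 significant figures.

77800 yr

Balance the ocean: ΣF_in = 0.5124 + 2.937 = 3.4494 Tg P/yr.
Export to the downstream reservoir = ΣF_in − (2.065) = 1.3844 Tg P/yr.
Total input to the downstream reservoir = 1.3844 + 0.2905 = 1.6749 Tg P/yr; at steady state this equals its total output.
τ = M / F = 130300 / 1.6749 = 77800 yr.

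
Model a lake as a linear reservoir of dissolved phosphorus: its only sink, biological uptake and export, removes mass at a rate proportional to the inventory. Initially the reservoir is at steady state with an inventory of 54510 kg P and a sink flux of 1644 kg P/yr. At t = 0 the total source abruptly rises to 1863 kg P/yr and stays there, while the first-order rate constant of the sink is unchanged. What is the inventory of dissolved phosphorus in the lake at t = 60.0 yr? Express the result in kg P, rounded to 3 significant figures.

τ = M₀/F₀ = 54510/1644 = 33.16 yr; rate constant k = 1/τ.
New steady state M_∞ = F₁/k = F₁·τ = 1863 × 33.16 = 61771 kg P.
M(t) = M_∞ + (M₀ − M_∞)·e^(−t/τ); t/τ = 60.0/33.16 = 1.810, so e^(−t/τ) = 0.1637.
M(t) = 61771 − 7261 × 0.1637 = 60583 kg P.

60600 kg P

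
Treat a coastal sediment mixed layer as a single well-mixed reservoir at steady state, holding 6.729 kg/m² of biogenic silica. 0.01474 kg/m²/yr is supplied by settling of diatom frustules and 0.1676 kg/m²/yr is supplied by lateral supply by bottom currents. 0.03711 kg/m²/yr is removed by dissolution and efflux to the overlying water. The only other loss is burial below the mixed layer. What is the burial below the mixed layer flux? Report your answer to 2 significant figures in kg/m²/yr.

0.15 kg/m²/yr

At steady state ΣF_in = ΣF_out.
ΣF_in = 0.01474 + 0.1676 = 0.18234 kg/m²/yr.
Burial below the mixed layer flux = ΣF_in − (0.03711) = 0.18234 − 0.03711 = 0.1452 kg/m²/yr.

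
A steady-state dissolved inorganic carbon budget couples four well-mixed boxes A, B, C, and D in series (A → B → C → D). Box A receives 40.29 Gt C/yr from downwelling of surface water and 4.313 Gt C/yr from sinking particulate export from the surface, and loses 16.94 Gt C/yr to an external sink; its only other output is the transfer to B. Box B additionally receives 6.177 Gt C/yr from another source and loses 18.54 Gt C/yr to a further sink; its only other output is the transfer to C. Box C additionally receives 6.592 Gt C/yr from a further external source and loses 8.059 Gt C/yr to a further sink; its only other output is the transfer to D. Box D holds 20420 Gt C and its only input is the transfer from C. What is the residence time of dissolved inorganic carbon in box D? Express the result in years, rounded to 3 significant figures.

1480 yr

Box A: F(A→B) = (40.29 + 4.313) − 16.94 = 27.663 Gt C/yr.
Box B: F(B→C) = (27.663 + 6.177) − 18.54 = 15.300 Gt C/yr.
Box C: F(C→D) = (15.300 + 6.592) − 8.059 = 13.833 Gt C/yr.
Box D throughput = its input = 13.833 Gt C/yr; τ = 20420 / 13.833 = 1476 yr.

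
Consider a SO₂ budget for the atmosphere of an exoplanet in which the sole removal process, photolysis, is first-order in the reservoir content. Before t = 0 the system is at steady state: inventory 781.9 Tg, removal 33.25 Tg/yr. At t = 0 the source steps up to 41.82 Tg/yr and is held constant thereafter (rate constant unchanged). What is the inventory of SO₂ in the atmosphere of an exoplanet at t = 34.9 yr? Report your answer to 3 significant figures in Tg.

τ = M₀/F₀ = 781.9/33.25 = 23.52 yr; rate constant k = 1/τ.
New steady state M_∞ = F₁/k = F₁·τ = 41.82 × 23.52 = 983.43 Tg.
M(t) = M_∞ + (M₀ − M_∞)·e^(−t/τ); t/τ = 34.9/23.52 = 1.484, so e^(−t/τ) = 0.2267.
M(t) = 983.43 − 201.5 × 0.2267 = 937.74 Tg.

938 Tg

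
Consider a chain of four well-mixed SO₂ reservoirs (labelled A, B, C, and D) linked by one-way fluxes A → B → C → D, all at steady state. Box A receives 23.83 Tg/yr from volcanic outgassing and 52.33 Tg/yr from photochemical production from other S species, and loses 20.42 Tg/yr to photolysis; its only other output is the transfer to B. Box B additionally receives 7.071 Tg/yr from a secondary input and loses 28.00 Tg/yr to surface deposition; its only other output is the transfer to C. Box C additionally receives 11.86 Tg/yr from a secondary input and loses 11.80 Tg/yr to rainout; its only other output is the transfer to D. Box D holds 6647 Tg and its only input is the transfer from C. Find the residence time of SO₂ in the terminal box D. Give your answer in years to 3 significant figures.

191 yr

Box A: F(A→B) = (23.83 + 52.33) − 20.42 = 55.740 Tg/yr.
Box B: F(B→C) = (55.740 + 7.071) − 28.00 = 34.811 Tg/yr.
Box C: F(C→D) = (34.811 + 11.86) − 11.80 = 34.871 Tg/yr.
Box D throughput = its input = 34.871 Tg/yr; τ = 6647 / 34.871 = 190.6 yr.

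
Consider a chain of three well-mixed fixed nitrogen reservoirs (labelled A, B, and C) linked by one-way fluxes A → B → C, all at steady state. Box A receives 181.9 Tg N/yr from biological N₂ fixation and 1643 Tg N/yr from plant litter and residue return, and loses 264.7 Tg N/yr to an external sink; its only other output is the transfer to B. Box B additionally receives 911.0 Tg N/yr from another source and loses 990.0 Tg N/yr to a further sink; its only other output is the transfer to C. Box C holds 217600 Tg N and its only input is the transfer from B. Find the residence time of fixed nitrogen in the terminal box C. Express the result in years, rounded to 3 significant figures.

147 yr

Box A: F(A→B) = (181.9 + 1643) − 264.7 = 1560.2 Tg N/yr.
Box B: F(B→C) = (1560.2 + 911.0) − 990.0 = 1481.2 Tg N/yr.
Box C throughput = its input = 1481.2 Tg N/yr; τ = 217600 / 1481.2 = 146.9 yr.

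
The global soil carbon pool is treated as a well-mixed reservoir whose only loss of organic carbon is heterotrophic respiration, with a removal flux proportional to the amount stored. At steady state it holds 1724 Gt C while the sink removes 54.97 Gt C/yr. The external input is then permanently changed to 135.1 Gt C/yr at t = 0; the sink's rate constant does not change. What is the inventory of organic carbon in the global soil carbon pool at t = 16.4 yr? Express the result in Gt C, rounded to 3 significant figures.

τ = M₀/F₀ = 1724/54.97 = 31.36 yr; rate constant k = 1/τ.
New steady state M_∞ = F₁/k = F₁·τ = 135.1 × 31.36 = 4237.1 Gt C.
M(t) = M_∞ + (M₀ − M_∞)·e^(−t/τ); t/τ = 16.4/31.36 = 0.5229, so e^(−t/τ) = 0.5928.
M(t) = 4237.1 − 2513 × 0.5928 = 2747.4 Gt C.

2750 Gt C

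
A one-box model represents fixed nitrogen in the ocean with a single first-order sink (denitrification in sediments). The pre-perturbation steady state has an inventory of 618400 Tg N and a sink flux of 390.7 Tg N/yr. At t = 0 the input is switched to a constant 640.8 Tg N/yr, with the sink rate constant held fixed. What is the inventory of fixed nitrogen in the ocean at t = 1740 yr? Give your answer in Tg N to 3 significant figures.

882000 Tg N

Residence time τ = M₀/F₀ = 1583 yr. The eventual steady state is M_∞ = M₀·(F₁/F₀) = 618400 × 640.8/390.7 = 1.0143×10^6 Tg N.
The anomaly ΔM(t) = M(t) − M_∞ decays as ΔM₀·e^(−t/τ) with ΔM₀ = 618400 − 1.0143×10^6 = −395900 Tg N.
At t = 1740 yr, e^(−t/τ) = e^(−1.099) = 0.3331, so ΔM = −131900 Tg N and M = 1.0143×10^6 − 131900 = 882400 Tg N.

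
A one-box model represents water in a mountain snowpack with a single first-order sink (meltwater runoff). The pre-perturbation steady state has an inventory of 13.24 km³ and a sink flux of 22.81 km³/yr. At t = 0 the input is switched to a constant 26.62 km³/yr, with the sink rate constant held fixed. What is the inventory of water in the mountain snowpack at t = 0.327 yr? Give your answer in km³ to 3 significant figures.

14.2 km³

τ = M₀/F₀ = 13.24/22.81 = 0.5804 yr; rate constant k = 1/τ.
New steady state M_∞ = F₁/k = F₁·τ = 26.62 × 0.5804 = 15.452 km³.
M(t) = M_∞ + (M₀ − M_∞)·e^(−t/τ); t/τ = 0.327/0.5804 = 0.5634, so e^(−t/τ) = 0.5693.
M(t) = 15.452 − 2.212 × 0.5693 = 14.193 km³.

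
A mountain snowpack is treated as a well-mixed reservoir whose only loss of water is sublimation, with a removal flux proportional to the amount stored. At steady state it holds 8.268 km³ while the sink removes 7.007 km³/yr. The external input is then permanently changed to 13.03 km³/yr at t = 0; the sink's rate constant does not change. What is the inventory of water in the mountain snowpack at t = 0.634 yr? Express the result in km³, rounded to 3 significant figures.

11.2 km³

τ = M₀/F₀ = 8.268/7.007 = 1.180 yr; rate constant k = 1/τ.
New steady state M_∞ = F₁/k = F₁·τ = 13.03 × 1.180 = 15.375 km³.
M(t) = M_∞ + (M₀ − M_∞)·e^(−t/τ); t/τ = 0.634/1.180 = 0.5373, so e^(−t/τ) = 0.5843.
M(t) = 15.375 − 7.107 × 0.5843 = 11.222 km³.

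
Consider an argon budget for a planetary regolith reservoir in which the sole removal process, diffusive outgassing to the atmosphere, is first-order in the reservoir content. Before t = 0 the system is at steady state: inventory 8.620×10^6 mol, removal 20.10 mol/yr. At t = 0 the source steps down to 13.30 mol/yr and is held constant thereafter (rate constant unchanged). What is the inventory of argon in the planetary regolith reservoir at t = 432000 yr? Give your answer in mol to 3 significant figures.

6.77×10^6 mol

The sink rate constant is k = F₀/M₀ = 20.10/8.620×10^6 = 2.332×10^-6 yr⁻¹.
Solving dM/dt = F₁ − kM with M(0) = M₀ gives M(t) = F₁/k + (M₀ − F₁/k)·e^(−kt).
F₁/k = 13.30/2.332×10^-6 = 5.7038×10^6 mol; kt = 2.332×10^-6 × 432000 = 1.007, e^(−kt) = 0.3652.
M(432000) = 5.7038×10^6 + (8.620×10^6 − 5.7038×10^6) × 0.3652 = 5.7038×10^6 + 1.065×10^6 = 6.7688×10^6 mol.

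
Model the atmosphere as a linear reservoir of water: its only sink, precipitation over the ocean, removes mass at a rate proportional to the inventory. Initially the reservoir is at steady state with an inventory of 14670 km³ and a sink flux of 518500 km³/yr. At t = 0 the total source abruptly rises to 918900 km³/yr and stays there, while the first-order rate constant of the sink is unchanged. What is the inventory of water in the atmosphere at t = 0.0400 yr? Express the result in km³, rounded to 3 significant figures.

23200 km³

Residence time τ = M₀/F₀ = 0.02829 yr. The eventual steady state is M_∞ = M₀·(F₁/F₀) = 14670 × 918900/518500 = 25999 km³.
The anomaly ΔM(t) = M(t) − M_∞ decays as ΔM₀·e^(−t/τ) with ΔM₀ = 14670 − 25999 = −11330 km³.
At t = 0.0400 yr, e^(−t/τ) = e^(−1.414) = 0.2432, so ΔM = −2755 km³ and M = 25999 − 2755 = 23243 km³.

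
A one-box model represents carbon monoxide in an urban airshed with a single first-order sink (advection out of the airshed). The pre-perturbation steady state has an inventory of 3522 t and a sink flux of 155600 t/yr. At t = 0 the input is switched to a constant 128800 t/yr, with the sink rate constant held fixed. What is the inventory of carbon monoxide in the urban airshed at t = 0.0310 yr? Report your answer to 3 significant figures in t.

3070 t

The sink rate constant is k = F₀/M₀ = 155600/3522 = 44.18 yr⁻¹.
Solving dM/dt = F₁ − kM with M(0) = M₀ gives M(t) = F₁/k + (M₀ − F₁/k)·e^(−kt).
F₁/k = 128800/44.18 = 2915.4 t; kt = 44.18 × 0.0310 = 1.370, e^(−kt) = 0.2542.
M(0.0310) = 2915.4 + (3522 − 2915.4) × 0.2542 = 2915.4 + 154.2 = 3069.6 t.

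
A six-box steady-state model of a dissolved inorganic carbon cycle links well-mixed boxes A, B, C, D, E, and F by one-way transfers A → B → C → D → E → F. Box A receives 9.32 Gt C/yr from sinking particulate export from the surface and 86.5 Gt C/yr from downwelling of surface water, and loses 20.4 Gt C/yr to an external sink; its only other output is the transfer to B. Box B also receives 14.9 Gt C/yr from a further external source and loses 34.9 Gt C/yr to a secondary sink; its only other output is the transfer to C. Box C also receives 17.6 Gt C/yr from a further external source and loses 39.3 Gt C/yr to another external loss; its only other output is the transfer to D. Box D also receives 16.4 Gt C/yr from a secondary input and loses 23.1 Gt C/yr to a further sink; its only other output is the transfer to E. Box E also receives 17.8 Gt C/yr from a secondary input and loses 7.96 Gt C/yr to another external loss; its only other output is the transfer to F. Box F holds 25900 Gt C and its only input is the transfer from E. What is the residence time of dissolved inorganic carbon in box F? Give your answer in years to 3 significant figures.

Box A: F(A→B) = (9.32 + 86.5) − 20.4 = 75.420 Gt C/yr.
Box B: F(B→C) = (75.420 + 14.9) − 34.9 = 55.420 Gt C/yr.
Box C: F(C→D) = (55.420 + 17.6) − 39.3 = 33.720 Gt C/yr.
Box D: F(D→E) = (33.720 + 16.4) − 23.1 = 27.020 Gt C/yr.
Box E: F(E→F) = (27.020 + 17.8) − 7.96 = 36.860 Gt C/yr.
Box F throughput = its input = 36.860 Gt C/yr; τ = 25900 / 36.860 = 702.7 yr.

703 yr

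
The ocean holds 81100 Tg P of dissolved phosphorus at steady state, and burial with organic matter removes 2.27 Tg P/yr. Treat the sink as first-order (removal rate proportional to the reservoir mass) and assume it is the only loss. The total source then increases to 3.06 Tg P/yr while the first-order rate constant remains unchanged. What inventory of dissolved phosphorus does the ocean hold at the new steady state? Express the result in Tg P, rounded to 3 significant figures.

109000 Tg P

Rate constant k = F/M = 2.27 / 81100 = 2.799×10^-5 yr⁻¹.
At the new steady state, source = k·M_new ⇒ M_new = 3.06 / 2.799×10^-5 = 109300 Tg P.
(Equivalently M_new = M × F_new/F_old = 81100 × 3.06/2.27.)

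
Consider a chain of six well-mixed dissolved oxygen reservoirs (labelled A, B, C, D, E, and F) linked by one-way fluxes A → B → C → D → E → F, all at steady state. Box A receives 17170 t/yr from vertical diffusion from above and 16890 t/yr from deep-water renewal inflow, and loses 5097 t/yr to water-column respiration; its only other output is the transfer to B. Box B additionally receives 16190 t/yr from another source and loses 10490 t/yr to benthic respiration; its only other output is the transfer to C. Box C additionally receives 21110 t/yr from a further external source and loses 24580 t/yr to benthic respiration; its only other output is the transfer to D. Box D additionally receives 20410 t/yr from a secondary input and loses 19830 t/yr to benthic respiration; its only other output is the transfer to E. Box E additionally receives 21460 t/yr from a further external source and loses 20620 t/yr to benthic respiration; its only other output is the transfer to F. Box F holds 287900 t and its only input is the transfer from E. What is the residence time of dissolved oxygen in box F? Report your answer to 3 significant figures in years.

8.83 yr

Box A: F(A→B) = (17170 + 16890) − 5097 = 28963 t/yr.
Box B: F(B→C) = (28963 + 16190) − 10490 = 34663 t/yr.
Box C: F(C→D) = (34663 + 21110) − 24580 = 31193 t/yr.
Box D: F(D→E) = (31193 + 20410) − 19830 = 31773 t/yr.
Box E: F(E→F) = (31773 + 21460) − 20620 = 32613 t/yr.
Box F throughput = its input = 32613 t/yr; τ = 287900 / 32613 = 8.828 yr.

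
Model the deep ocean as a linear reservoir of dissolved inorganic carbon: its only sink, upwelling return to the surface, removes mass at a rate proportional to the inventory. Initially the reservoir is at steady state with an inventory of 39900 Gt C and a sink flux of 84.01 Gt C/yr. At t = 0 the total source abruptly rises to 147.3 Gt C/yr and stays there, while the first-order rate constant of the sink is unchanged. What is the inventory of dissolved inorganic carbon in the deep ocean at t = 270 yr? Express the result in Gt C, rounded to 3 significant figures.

Residence time τ = M₀/F₀ = 474.9 yr. The eventual steady state is M_∞ = M₀·(F₁/F₀) = 39900 × 147.3/84.01 = 69959 Gt C.
The anomaly ΔM(t) = M(t) − M_∞ decays as ΔM₀·e^(−t/τ) with ΔM₀ = 39900 − 69959 = −30060 Gt C.
At t = 270 yr, e^(−t/τ) = e^(−0.5685) = 0.5664, so ΔM = −17020 Gt C and M = 69959 − 17020 = 52934 Gt C.

52900 Gt C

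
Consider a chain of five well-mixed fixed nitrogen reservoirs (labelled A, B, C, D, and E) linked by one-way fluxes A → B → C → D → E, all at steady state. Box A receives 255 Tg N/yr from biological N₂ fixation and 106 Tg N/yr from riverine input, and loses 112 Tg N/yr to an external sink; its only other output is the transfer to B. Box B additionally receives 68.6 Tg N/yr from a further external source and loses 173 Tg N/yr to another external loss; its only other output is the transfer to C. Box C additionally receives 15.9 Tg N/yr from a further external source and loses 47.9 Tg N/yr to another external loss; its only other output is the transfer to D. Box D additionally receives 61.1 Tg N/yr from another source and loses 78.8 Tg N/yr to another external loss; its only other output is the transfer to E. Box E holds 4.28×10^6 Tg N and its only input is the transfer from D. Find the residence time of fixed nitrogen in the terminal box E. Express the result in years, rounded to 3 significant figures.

45100 yr

Box A: F(A→B) = (255 + 106) − 112 = 249.00 Tg N/yr.
Box B: F(B→C) = (249.00 + 68.6) − 173 = 144.60 Tg N/yr.
Box C: F(C→D) = (144.60 + 15.9) − 47.9 = 112.60 Tg N/yr.
Box D: F(D→E) = (112.60 + 61.1) − 78.8 = 94.900 Tg N/yr.
Box E throughput = its input = 94.900 Tg N/yr; τ = 4.28×10^6 / 94.900 = 45100 yr.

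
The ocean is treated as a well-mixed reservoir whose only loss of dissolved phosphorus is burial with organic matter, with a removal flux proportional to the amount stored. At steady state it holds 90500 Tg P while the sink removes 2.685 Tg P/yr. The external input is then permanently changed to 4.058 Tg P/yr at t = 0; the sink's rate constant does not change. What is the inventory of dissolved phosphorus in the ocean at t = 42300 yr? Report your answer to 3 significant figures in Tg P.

124000 Tg P

τ = M₀/F₀ = 90500/2.685 = 33710 yr; rate constant k = 1/τ.
New steady state M_∞ = F₁/k = F₁·τ = 4.058 × 33710 = 136780 Tg P.
M(t) = M_∞ + (M₀ − M_∞)·e^(−t/τ); t/τ = 42300/33710 = 1.255, so e^(−t/τ) = 0.2851.
M(t) = 136780 − 46280 × 0.2851 = 123580 Tg P.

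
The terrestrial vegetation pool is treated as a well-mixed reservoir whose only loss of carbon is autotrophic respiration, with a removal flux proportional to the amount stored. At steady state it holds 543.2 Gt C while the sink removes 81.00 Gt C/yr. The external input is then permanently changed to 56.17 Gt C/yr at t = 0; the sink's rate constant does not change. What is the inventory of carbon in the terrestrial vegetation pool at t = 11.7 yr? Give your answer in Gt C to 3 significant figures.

The sink rate constant is k = F₀/M₀ = 81.00/543.2 = 0.1491 yr⁻¹.
Solving dM/dt = F₁ − kM with M(0) = M₀ gives M(t) = F₁/k + (M₀ − F₁/k)·e^(−kt).
F₁/k = 56.17/0.1491 = 376.69 Gt C; kt = 0.1491 × 11.7 = 1.745, e^(−kt) = 0.1747.
M(11.7) = 376.69 + (543.2 − 376.69) × 0.1747 = 376.69 + 29.09 = 405.78 Gt C.

406 Gt C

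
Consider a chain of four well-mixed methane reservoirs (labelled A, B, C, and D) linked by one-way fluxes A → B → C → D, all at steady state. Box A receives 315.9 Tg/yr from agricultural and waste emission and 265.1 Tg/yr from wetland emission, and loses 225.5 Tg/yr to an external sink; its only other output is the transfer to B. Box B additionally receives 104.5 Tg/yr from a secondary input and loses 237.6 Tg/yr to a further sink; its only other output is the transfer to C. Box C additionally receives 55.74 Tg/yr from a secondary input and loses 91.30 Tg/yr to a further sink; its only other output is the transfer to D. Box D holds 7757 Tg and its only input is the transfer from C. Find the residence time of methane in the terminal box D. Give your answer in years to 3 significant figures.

41.5 yr

Box A: F(A→B) = (315.9 + 265.1) − 225.5 = 355.50 Tg/yr.
Box B: F(B→C) = (355.50 + 104.5) − 237.6 = 222.40 Tg/yr.
Box C: F(C→D) = (222.40 + 55.74) − 91.30 = 186.84 Tg/yr.
Box D throughput = its input = 186.84 Tg/yr; τ = 7757 / 186.84 = 41.52 yr.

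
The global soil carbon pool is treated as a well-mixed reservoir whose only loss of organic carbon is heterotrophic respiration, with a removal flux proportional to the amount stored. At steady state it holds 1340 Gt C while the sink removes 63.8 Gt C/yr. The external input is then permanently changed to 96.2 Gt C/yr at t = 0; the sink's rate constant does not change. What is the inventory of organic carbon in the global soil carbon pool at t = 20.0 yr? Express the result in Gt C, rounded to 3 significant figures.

The sink rate constant is k = F₀/M₀ = 63.8/1340 = 0.04761 yr⁻¹.
Solving dM/dt = F₁ − kM with M(0) = M₀ gives M(t) = F₁/k + (M₀ − F₁/k)·e^(−kt).
F₁/k = 96.2/0.04761 = 2020.5 Gt C; kt = 0.04761 × 20.0 = 0.9522, e^(−kt) = 0.3859.
M(20.0) = 2020.5 + (1340 − 2020.5) × 0.3859 = 2020.5 − 262.6 = 1757.9 Gt C.

1760 Gt C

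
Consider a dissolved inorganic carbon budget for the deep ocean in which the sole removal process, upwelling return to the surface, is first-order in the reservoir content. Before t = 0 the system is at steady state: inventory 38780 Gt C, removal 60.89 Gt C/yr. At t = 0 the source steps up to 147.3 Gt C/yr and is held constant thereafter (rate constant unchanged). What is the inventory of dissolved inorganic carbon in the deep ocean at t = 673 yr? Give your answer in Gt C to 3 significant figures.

74700 Gt C

The sink rate constant is k = F₀/M₀ = 60.89/38780 = 0.001570 yr⁻¹.
Solving dM/dt = F₁ − kM with M(0) = M₀ gives M(t) = F₁/k + (M₀ − F₁/k)·e^(−kt).
F₁/k = 147.3/0.001570 = 93813 Gt C; kt = 0.001570 × 673 = 1.057, e^(−kt) = 0.3476.
M(673) = 93813 + (38780 − 93813) × 0.3476 = 93813 − 19130 = 74684 Gt C.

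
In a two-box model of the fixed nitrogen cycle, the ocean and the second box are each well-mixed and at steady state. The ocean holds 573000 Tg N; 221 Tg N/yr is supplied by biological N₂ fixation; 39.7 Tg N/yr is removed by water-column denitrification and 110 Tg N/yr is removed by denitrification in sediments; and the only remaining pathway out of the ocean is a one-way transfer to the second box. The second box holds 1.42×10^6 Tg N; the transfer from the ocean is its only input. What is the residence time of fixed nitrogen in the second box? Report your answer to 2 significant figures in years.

20000 yr

Balance the ocean: ΣF_in = 221.00 Tg N/yr.
Transfer to the second box = ΣF_in − (39.7 + 110) = 71.300 Tg N/yr.
At steady state the output of the second box equals its input, 71.300 Tg N/yr.
τ = M / F = 1.42×10^6 / 71.300 = 19920 yr.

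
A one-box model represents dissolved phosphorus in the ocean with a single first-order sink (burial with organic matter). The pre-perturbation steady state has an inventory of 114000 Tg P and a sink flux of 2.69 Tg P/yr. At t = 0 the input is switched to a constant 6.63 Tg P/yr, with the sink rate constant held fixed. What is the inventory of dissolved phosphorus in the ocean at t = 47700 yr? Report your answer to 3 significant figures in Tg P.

227000 Tg P

The sink rate constant is k = F₀/M₀ = 2.69/114000 = 2.360×10^-5 yr⁻¹.
Solving dM/dt = F₁ − kM with M(0) = M₀ gives M(t) = F₁/k + (M₀ − F₁/k)·e^(−kt).
F₁/k = 6.63/2.360×10^-5 = 280970 Tg P; kt = 2.360×10^-5 × 47700 = 1.126, e^(−kt) = 0.3245.
M(47700) = 280970 + (114000 − 280970) × 0.3245 = 280970 − 54180 = 226800 Tg P.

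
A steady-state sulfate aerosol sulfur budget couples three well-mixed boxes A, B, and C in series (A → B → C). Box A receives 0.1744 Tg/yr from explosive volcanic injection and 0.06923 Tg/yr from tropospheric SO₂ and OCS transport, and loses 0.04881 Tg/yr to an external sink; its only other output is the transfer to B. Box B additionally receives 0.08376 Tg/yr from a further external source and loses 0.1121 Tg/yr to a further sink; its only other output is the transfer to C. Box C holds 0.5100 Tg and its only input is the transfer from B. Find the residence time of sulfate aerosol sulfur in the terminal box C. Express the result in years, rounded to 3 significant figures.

3.06 yr

Box A: F(A→B) = (0.1744 + 0.06923) − 0.04881 = 0.19482 Tg/yr.
Box B: F(B→C) = (0.19482 + 0.08376) − 0.1121 = 0.16648 Tg/yr.
Box C throughput = its input = 0.16648 Tg/yr; τ = 0.5100 / 0.16648 = 3.063 yr.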